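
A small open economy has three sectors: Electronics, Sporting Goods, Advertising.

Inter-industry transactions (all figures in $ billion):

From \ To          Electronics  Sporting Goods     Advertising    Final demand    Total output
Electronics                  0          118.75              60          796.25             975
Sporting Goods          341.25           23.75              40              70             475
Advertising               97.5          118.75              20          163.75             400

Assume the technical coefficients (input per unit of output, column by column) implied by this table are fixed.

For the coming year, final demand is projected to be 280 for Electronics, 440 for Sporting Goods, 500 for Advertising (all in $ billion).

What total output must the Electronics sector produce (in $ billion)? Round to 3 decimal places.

x_1 = 589.209

Technical coefficients a_ij = z_ij / X_j:
  a_11 = 0/975 = 0.00, a_21 = 341.25/975 = 0.35, a_31 = 97.5/975 = 0.10
  a_12 = 118.75/475 = 0.25, a_22 = 23.75/475 = 0.05, a_32 = 118.75/475 = 0.25
  a_13 = 60/400 = 0.15, a_23 = 40/400 = 0.10, a_33 = 20/400 = 0.05
I − A =
  [   1.00    -0.25    -0.15]
  [  -0.35     0.95    -0.10]
  [  -0.10    -0.25     0.95]
Cofactors of I−A, C_ij = (−1)^(i+j)·(minor ij) (rows/columns in the sector order above):
  C_11 = (0.95)(0.95) − (-0.10)(-0.25) = 0.8775
  C_12 = −[(-0.35)(0.95) − (-0.10)(-0.10)] = 0.3425
  C_13 = (-0.35)(-0.25) − (0.95)(-0.10) = 0.1825
  C_21 = −[(-0.25)(0.95) − (-0.15)(-0.25)] = 0.2750
  C_22 = (1.00)(0.95) − (-0.15)(-0.10) = 0.9350
  C_23 = −[(1.00)(-0.25) − (-0.25)(-0.10)] = 0.2750
  C_31 = (-0.25)(-0.10) − (-0.15)(0.95) = 0.1675
  C_32 = −[(1.00)(-0.10) − (-0.15)(-0.35)] = 0.1525
  C_33 = (1.00)(0.95) − (-0.25)(-0.35) = 0.8625
det(I−A) = Σ_j (I−A)_1j·C_1j = (1.00)(0.8775) + (-0.25)(0.3425) + (-0.15)(0.1825) = 0.7645
adj(I−A) = Cᵀ =
  [ 0.8775   0.2750   0.1675]
  [ 0.3425   0.9350   0.1525]
  [ 0.1825   0.2750   0.8625]
(I − A)⁻¹ = adj(I−A) / det(I−A) ≈
  [   1.1478     0.3597     0.2191]
  [   0.4480     1.2230     0.1995]
  [   0.2387     0.3597     1.1282]
x = (I − A)⁻¹ d = adj(I−A)·d / det(I−A), with det(I−A) = 0.7645:
  x_1 = (0.8775·280 + 0.2750·440 + 0.1675·500) / 0.7645 = 450.45 / 0.7645 ≈ 589.209
  x_2 = (0.3425·280 + 0.9350·440 + 0.1525·500) / 0.7645 = 583.55 / 0.7645 ≈ 763.309
  x_3 = (0.1825·280 + 0.2750·440 + 0.8625·500) / 0.7645 = 603.35 / 0.7645 ≈ 789.209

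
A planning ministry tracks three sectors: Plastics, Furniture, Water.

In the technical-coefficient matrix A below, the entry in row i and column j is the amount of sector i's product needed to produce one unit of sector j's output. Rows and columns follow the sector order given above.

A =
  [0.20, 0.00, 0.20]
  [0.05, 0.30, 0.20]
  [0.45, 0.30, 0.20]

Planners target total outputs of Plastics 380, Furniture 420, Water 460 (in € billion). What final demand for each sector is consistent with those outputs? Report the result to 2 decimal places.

I − A =
  [   0.80     0.00    -0.20]
  [  -0.05     0.70    -0.20]
  [  -0.45    -0.30     0.80]
d = (I − A) x:
  d_P = (+0.80)·380 + (+0.00)·420 + (-0.20)·460 = 212.00
  d_F = (-0.05)·380 + (+0.70)·420 + (-0.20)·460 = 183.00
  d_W = (-0.45)·380 + (-0.30)·420 + (+0.80)·460 = 71.00

d_P = 212.00, d_F = 183.00, d_W = 71.00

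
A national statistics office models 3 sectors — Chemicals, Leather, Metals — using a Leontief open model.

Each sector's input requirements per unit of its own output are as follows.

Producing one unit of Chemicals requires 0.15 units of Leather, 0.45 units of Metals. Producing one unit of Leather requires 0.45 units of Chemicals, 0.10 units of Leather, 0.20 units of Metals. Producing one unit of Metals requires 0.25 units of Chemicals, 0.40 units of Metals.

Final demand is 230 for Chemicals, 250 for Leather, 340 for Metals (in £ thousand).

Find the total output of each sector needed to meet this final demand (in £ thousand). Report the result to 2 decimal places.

x_C = 718.36, x_L = 397.50, x_M = 1237.94

I − A =
  [   1.00    -0.45    -0.25]
  [  -0.15     0.90     0.00]
  [  -0.45    -0.20     0.60]
Cofactors of I−A, C_ij = (−1)^(i+j)·(minor ij) (rows/columns in the sector order above):
  C_11 = (0.90)(0.60) − (0.00)(-0.20) = 0.5400
  C_12 = −[(-0.15)(0.60) − (0.00)(-0.45)] = 0.0900
  C_13 = (-0.15)(-0.20) − (0.90)(-0.45) = 0.4350
  C_21 = −[(-0.45)(0.60) − (-0.25)(-0.20)] = 0.3200
  C_22 = (1.00)(0.60) − (-0.25)(-0.45) = 0.4875
  C_23 = −[(1.00)(-0.20) − (-0.45)(-0.45)] = 0.4025
  C_31 = (-0.45)(0.00) − (-0.25)(0.90) = 0.2250
  C_32 = −[(1.00)(0.00) − (-0.25)(-0.15)] = 0.0375
  C_33 = (1.00)(0.90) − (-0.45)(-0.15) = 0.8325
det(I−A) = Σ_j (I−A)_1j·C_1j = (1.00)(0.5400) + (-0.45)(0.0900) + (-0.25)(0.4350) = 0.39075
adj(I−A) = Cᵀ =
  [ 0.5400   0.3200   0.2250]
  [ 0.0900   0.4875   0.0375]
  [ 0.4350   0.4025   0.8325]
(I − A)⁻¹ = adj(I−A) / det(I−A) ≈
  [   1.3820     0.8189     0.5758]
  [   0.2303     1.2476     0.0960]
  [   1.1132     1.0301     2.1305]
x = (I − A)⁻¹ d = adj(I−A)·d / det(I−A), with det(I−A) = 0.39075:
  x_C = (0.5400·230 + 0.3200·250 + 0.2250·340) / 0.39075 = 280.70 / 0.39075 ≈ 718.36
  x_L = (0.0900·230 + 0.4875·250 + 0.0375·340) / 0.39075 = 155.325 / 0.39075 ≈ 397.50
  x_M = (0.4350·230 + 0.4025·250 + 0.8325·340) / 0.39075 = 483.725 / 0.39075 ≈ 1237.94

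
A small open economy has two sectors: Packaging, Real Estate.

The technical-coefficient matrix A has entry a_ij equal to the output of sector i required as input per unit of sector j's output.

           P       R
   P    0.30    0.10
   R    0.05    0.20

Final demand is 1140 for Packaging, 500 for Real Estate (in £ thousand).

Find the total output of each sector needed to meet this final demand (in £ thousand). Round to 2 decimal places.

x_P = 1733.33, x_R = 733.33

I − A =
  [   0.70    -0.10]
  [  -0.05     0.80]
det(I−A) = (0.70)(0.80) − (-0.10)(-0.05) = 0.5550
adj(I−A) = [[0.80, 0.10], [0.05, 0.70]]
(I − A)⁻¹ = adj(I−A) / det(I−A) ≈
  [   1.4414     0.1802]
  [   0.0901     1.2613]
x = (I − A)⁻¹ d = adj(I−A)·d / det(I−A), with det(I−A) = 0.5550:
  x_P = (0.80·1140 + 0.10·500) / 0.5550 = 962.00 / 0.5550 ≈ 1733.33
  x_R = (0.05·1140 + 0.70·500) / 0.5550 = 407.00 / 0.5550 ≈ 733.33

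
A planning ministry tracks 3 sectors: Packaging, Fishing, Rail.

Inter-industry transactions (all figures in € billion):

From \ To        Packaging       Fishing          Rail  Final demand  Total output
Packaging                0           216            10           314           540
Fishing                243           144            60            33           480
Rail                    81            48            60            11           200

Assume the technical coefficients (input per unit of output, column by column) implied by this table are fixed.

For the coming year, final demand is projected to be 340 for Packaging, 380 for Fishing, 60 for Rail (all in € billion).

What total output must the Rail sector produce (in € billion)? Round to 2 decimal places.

Technical coefficients a_ij = z_ij / X_j:
  a_PP = 0/540 = 0.00, a_FP = 243/540 = 0.45, a_RP = 81/540 = 0.15
  a_PF = 216/480 = 0.45, a_FF = 144/480 = 0.30, a_RF = 48/480 = 0.10
  a_PR = 10/200 = 0.05, a_FR = 60/200 = 0.30, a_RR = 60/200 = 0.30
I − A =
  [   1.00    -0.45    -0.05]
  [  -0.45     0.70    -0.30]
  [  -0.15    -0.10     0.70]
Cofactors of I−A, C_ij = (−1)^(i+j)·(minor ij) (rows/columns in the sector order above):
  C_11 = (0.70)(0.70) − (-0.30)(-0.10) = 0.4600
  C_12 = −[(-0.45)(0.70) − (-0.30)(-0.15)] = 0.3600
  C_13 = (-0.45)(-0.10) − (0.70)(-0.15) = 0.1500
  C_21 = −[(-0.45)(0.70) − (-0.05)(-0.10)] = 0.3200
  C_22 = (1.00)(0.70) − (-0.05)(-0.15) = 0.6925
  C_23 = −[(1.00)(-0.10) − (-0.45)(-0.15)] = 0.1675
  C_31 = (-0.45)(-0.30) − (-0.05)(0.70) = 0.1700
  C_32 = −[(1.00)(-0.30) − (-0.05)(-0.45)] = 0.3225
  C_33 = (1.00)(0.70) − (-0.45)(-0.45) = 0.4975
det(I−A) = Σ_j (I−A)_1j·C_1j = (1.00)(0.4600) + (-0.45)(0.3600) + (-0.05)(0.1500) = 0.2905
adj(I−A) = Cᵀ =
  [ 0.4600   0.3200   0.1700]
  [ 0.3600   0.6925   0.3225]
  [ 0.1500   0.1675   0.4975]
(I − A)⁻¹ = adj(I−A) / det(I−A) ≈
  [   1.5835     1.1015     0.5852]
  [   1.2392     2.3838     1.1102]
  [   0.5164     0.5766     1.7126]
x = (I − A)⁻¹ d = adj(I−A)·d / det(I−A), with det(I−A) = 0.2905:
  x_P = (0.4600·340 + 0.3200·380 + 0.1700·60) / 0.2905 = 288.20 / 0.2905 ≈ 992.08
  x_F = (0.3600·340 + 0.6925·380 + 0.3225·60) / 0.2905 = 404.90 / 0.2905 ≈ 1393.80
  x_R = (0.1500·340 + 0.1675·380 + 0.4975·60) / 0.2905 = 144.50 / 0.2905 ≈ 497.42

x_R = 497.42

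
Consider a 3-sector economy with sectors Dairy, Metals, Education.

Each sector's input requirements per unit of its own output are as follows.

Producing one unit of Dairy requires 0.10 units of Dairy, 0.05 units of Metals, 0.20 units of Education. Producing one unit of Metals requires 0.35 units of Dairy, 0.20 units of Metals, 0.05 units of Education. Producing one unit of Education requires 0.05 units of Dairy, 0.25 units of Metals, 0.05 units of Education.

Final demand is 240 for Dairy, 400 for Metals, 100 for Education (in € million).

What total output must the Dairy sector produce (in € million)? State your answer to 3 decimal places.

x_D = 517.288

I − A =
  [   0.90    -0.35    -0.05]
  [  -0.05     0.80    -0.25]
  [  -0.20    -0.05     0.95]
Cofactors of I−A, C_ij = (−1)^(i+j)·(minor ij) (rows/columns in the sector order above):
  C_11 = (0.80)(0.95) − (-0.25)(-0.05) = 0.7475
  C_12 = −[(-0.05)(0.95) − (-0.25)(-0.20)] = 0.0975
  C_13 = (-0.05)(-0.05) − (0.80)(-0.20) = 0.1625
  C_21 = −[(-0.35)(0.95) − (-0.05)(-0.05)] = 0.3350
  C_22 = (0.90)(0.95) − (-0.05)(-0.20) = 0.8450
  C_23 = −[(0.90)(-0.05) − (-0.35)(-0.20)] = 0.1150
  C_31 = (-0.35)(-0.25) − (-0.05)(0.80) = 0.1275
  C_32 = −[(0.90)(-0.25) − (-0.05)(-0.05)] = 0.2275
  C_33 = (0.90)(0.80) − (-0.35)(-0.05) = 0.7025
det(I−A) = Σ_j (I−A)_1j·C_1j = (0.90)(0.7475) + (-0.35)(0.0975) + (-0.05)(0.1625) = 0.6305
adj(I−A) = Cᵀ =
  [ 0.7475   0.3350   0.1275]
  [ 0.0975   0.8450   0.2275]
  [ 0.1625   0.1150   0.7025]
(I − A)⁻¹ = adj(I−A) / det(I−A) ≈
  [   1.1856     0.5313     0.2022]
  [   0.1546     1.3402     0.3608]
  [   0.2577     0.1824     1.1142]
x = (I − A)⁻¹ d = adj(I−A)·d / det(I−A), with det(I−A) = 0.6305:
  x_D = (0.7475·240 + 0.3350·400 + 0.1275·100) / 0.6305 = 326.15 / 0.6305 ≈ 517.288
  x_M = (0.0975·240 + 0.8450·400 + 0.2275·100) / 0.6305 = 384.15 / 0.6305 ≈ 609.278
  x_E = (0.1625·240 + 0.1150·400 + 0.7025·100) / 0.6305 = 155.25 / 0.6305 ≈ 246.233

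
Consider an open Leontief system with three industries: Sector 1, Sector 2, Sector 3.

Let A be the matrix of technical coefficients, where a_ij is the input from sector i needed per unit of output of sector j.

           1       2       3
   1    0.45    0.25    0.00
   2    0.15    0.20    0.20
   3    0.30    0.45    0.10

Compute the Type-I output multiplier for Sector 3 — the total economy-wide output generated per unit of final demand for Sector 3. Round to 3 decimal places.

m_3 = 1.889

I − A =
  [   0.55    -0.25     0.00]
  [  -0.15     0.80    -0.20]
  [  -0.30    -0.45     0.90]
Cofactors of I−A, C_ij = (−1)^(i+j)·(minor ij) (rows/columns in the sector order above):
  C_11 = (0.80)(0.90) − (-0.20)(-0.45) = 0.6300
  C_12 = −[(-0.15)(0.90) − (-0.20)(-0.30)] = 0.1950
  C_13 = (-0.15)(-0.45) − (0.80)(-0.30) = 0.3075
  C_21 = −[(-0.25)(0.90) − (0.00)(-0.45)] = 0.2250
  C_22 = (0.55)(0.90) − (0.00)(-0.30) = 0.4950
  C_23 = −[(0.55)(-0.45) − (-0.25)(-0.30)] = 0.3225
  C_31 = (-0.25)(-0.20) − (0.00)(0.80) = 0.0500
  C_32 = −[(0.55)(-0.20) − (0.00)(-0.15)] = 0.1100
  C_33 = (0.55)(0.80) − (-0.25)(-0.15) = 0.4025
det(I−A) = Σ_j (I−A)_1j·C_1j = (0.55)(0.6300) + (-0.25)(0.1950) + (0.00)(0.3075) = 0.29775
adj(I−A) = Cᵀ =
  [ 0.6300   0.2250   0.0500]
  [ 0.1950   0.4950   0.1100]
  [ 0.3075   0.3225   0.4025]
(I − A)⁻¹ = adj(I−A) / det(I−A) ≈
  [   2.1159     0.7557     0.1679]
  [   0.6549     1.6625     0.3694]
  [   1.0327     1.0831     1.3518]
The output multiplier for sector j is the column-j sum of the Leontief inverse (I − A)⁻¹ = adj(I−A) / det(I−A).
Column 3 of adj(I−A): (0.0500, 0.1100, 0.4025); det(I−A) = 0.29775.
m_3 = (0.0500 + 0.1100 + 0.4025) / 0.29775 = 0.5625 / 0.29775 ≈ 1.889.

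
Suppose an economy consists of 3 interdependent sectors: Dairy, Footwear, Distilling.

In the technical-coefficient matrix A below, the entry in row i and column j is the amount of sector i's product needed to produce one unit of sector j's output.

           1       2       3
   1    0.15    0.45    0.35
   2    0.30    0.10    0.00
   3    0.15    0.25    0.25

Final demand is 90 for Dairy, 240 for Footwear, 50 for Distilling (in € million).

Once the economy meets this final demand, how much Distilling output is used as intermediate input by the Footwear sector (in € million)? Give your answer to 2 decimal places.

z_32 = 103.95

I − A =
  [   0.85    -0.45    -0.35]
  [  -0.30     0.90     0.00]
  [  -0.15    -0.25     0.75]
Cofactors of I−A, C_ij = (−1)^(i+j)·(minor ij) (rows/columns in the sector order above):
  C_11 = (0.90)(0.75) − (0.00)(-0.25) = 0.6750
  C_12 = −[(-0.30)(0.75) − (0.00)(-0.15)] = 0.2250
  C_13 = (-0.30)(-0.25) − (0.90)(-0.15) = 0.2100
  C_21 = −[(-0.45)(0.75) − (-0.35)(-0.25)] = 0.4250
  C_22 = (0.85)(0.75) − (-0.35)(-0.15) = 0.5850
  C_23 = −[(0.85)(-0.25) − (-0.45)(-0.15)] = 0.2800
  C_31 = (-0.45)(0.00) − (-0.35)(0.90) = 0.3150
  C_32 = −[(0.85)(0.00) − (-0.35)(-0.30)] = 0.1050
  C_33 = (0.85)(0.90) − (-0.45)(-0.30) = 0.6300
det(I−A) = Σ_j (I−A)_1j·C_1j = (0.85)(0.6750) + (-0.45)(0.2250) + (-0.35)(0.2100) = 0.3990
adj(I−A) = Cᵀ =
  [ 0.6750   0.4250   0.3150]
  [ 0.2250   0.5850   0.1050]
  [ 0.2100   0.2800   0.6300]
(I − A)⁻¹ = adj(I−A) / det(I−A) ≈
  [   1.6917     1.0652     0.7895]
  [   0.5639     1.4662     0.2632]
  [   0.5263     0.7018     1.5789]
First solve x = (I − A)⁻¹ d = adj(I−A)·d / det(I−A); in particular x_2 = (0.2250·90 + 0.5850·240 + 0.1050·50) / 0.3990 = 165.90 / 0.3990 ≈ 415.7895.
Intermediate flow from 3 to 2: z_32 = a_32 · x_2 = 0.25 × 165.90 / 0.3990 = 41.475 / 0.3990 ≈ 103.95.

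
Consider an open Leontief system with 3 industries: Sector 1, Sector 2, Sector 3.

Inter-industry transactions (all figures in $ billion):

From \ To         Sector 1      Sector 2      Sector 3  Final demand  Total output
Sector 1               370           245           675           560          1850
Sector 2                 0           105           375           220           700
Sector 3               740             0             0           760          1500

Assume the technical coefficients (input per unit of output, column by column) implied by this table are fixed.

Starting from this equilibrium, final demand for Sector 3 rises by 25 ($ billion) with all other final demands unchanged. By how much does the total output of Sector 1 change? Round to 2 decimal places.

Δx_1 = 23.88

Technical coefficients a_ij = z_ij / X_j:
  a_11 = 370/1850 = 0.20, a_21 = 0/1850 = 0.00, a_31 = 740/1850 = 0.40
  a_12 = 245/700 = 0.35, a_22 = 105/700 = 0.15, a_32 = 0/700 = 0.00
  a_13 = 675/1500 = 0.45, a_23 = 375/1500 = 0.25, a_33 = 0/1500 = 0.00
I − A =
  [   0.80    -0.35    -0.45]
  [   0.00     0.85    -0.25]
  [  -0.40     0.00     1.00]
Cofactors of I−A, C_ij = (−1)^(i+j)·(minor ij) (rows/columns in the sector order above):
  C_11 = (0.85)(1.00) − (-0.25)(0.00) = 0.8500
  C_12 = −[(0.00)(1.00) − (-0.25)(-0.40)] = 0.1000
  C_13 = (0.00)(0.00) − (0.85)(-0.40) = 0.3400
  C_21 = −[(-0.35)(1.00) − (-0.45)(0.00)] = 0.3500
  C_22 = (0.80)(1.00) − (-0.45)(-0.40) = 0.6200
  C_23 = −[(0.80)(0.00) − (-0.35)(-0.40)] = 0.1400
  C_31 = (-0.35)(-0.25) − (-0.45)(0.85) = 0.4700
  C_32 = −[(0.80)(-0.25) − (-0.45)(0.00)] = 0.2000
  C_33 = (0.80)(0.85) − (-0.35)(0.00) = 0.6800
det(I−A) = Σ_j (I−A)_1j·C_1j = (0.80)(0.8500) + (-0.35)(0.1000) + (-0.45)(0.3400) = 0.4920
adj(I−A) = Cᵀ =
  [ 0.8500   0.3500   0.4700]
  [ 0.1000   0.6200   0.2000]
  [ 0.3400   0.1400   0.6800]
(I − A)⁻¹ = adj(I−A) / det(I−A) ≈
  [   1.7276     0.7114     0.9553]
  [   0.2033     1.2602     0.4065]
  [   0.6911     0.2846     1.3821]
Δx = (I − A)⁻¹ Δd with Δd having +25 in the Sector 3 component and 0 elsewhere.
So Δx_1 = L_13 · (+25), where L_13 = adj(I−A)_13 / det(I−A) = 0.4700 / 0.4920.
Δx_1 = 0.4700 × (+25) / 0.4920 = 11.75 / 0.4920 ≈ 23.88.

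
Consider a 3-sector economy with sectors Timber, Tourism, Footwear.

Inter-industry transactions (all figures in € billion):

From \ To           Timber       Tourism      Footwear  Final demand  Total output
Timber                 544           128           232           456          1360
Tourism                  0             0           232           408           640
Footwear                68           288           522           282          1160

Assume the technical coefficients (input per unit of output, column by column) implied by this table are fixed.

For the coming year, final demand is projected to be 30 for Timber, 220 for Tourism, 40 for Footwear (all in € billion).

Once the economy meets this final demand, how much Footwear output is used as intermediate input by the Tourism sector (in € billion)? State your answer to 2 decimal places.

z_32 = 128.69

Technical coefficients a_ij = z_ij / X_j:
  a_11 = 544/1360 = 0.40, a_21 = 0/1360 = 0.00, a_31 = 68/1360 = 0.05
  a_12 = 128/640 = 0.20, a_22 = 0/640 = 0.00, a_32 = 288/640 = 0.45
  a_13 = 232/1160 = 0.20, a_23 = 232/1160 = 0.20, a_33 = 522/1160 = 0.45
I − A =
  [   0.60    -0.20    -0.20]
  [   0.00     1.00    -0.20]
  [  -0.05    -0.45     0.55]
Cofactors of I−A, C_ij = (−1)^(i+j)·(minor ij) (rows/columns in the sector order above):
  C_11 = (1.00)(0.55) − (-0.20)(-0.45) = 0.4600
  C_12 = −[(0.00)(0.55) − (-0.20)(-0.05)] = 0.0100
  C_13 = (0.00)(-0.45) − (1.00)(-0.05) = 0.0500
  C_21 = −[(-0.20)(0.55) − (-0.20)(-0.45)] = 0.2000
  C_22 = (0.60)(0.55) − (-0.20)(-0.05) = 0.3200
  C_23 = −[(0.60)(-0.45) − (-0.20)(-0.05)] = 0.2800
  C_31 = (-0.20)(-0.20) − (-0.20)(1.00) = 0.2400
  C_32 = −[(0.60)(-0.20) − (-0.20)(0.00)] = 0.1200
  C_33 = (0.60)(1.00) − (-0.20)(0.00) = 0.6000
det(I−A) = Σ_j (I−A)_1j·C_1j = (0.60)(0.4600) + (-0.20)(0.0100) + (-0.20)(0.0500) = 0.2640
adj(I−A) = Cᵀ =
  [ 0.4600   0.2000   0.2400]
  [ 0.0100   0.3200   0.1200]
  [ 0.0500   0.2800   0.6000]
(I − A)⁻¹ = adj(I−A) / det(I−A) ≈
  [   1.7424     0.7576     0.9091]
  [   0.0379     1.2121     0.4545]
  [   0.1894     1.0606     2.2727]
First solve x = (I − A)⁻¹ d = adj(I−A)·d / det(I−A); in particular x_2 = (0.0100·30 + 0.3200·220 + 0.1200·40) / 0.2640 = 75.50 / 0.2640 ≈ 285.9848.
Intermediate flow from 3 to 2: z_32 = a_32 · x_2 = 0.45 × 75.50 / 0.2640 = 33.975 / 0.2640 ≈ 128.69.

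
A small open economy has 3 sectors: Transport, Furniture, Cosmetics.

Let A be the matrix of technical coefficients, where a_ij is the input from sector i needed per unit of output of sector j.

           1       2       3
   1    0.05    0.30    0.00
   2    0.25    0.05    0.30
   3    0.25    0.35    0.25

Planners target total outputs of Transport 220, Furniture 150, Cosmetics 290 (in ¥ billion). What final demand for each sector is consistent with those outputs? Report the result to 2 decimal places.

d_1 = 164.00, d_2 = 0.50, d_3 = 110.00

I − A =
  [   0.95    -0.30     0.00]
  [  -0.25     0.95    -0.30]
  [  -0.25    -0.35     0.75]
d = (I − A) x:
  d_1 = (+0.95)·220 + (-0.30)·150 + (+0.00)·290 = 164.00
  d_2 = (-0.25)·220 + (+0.95)·150 + (-0.30)·290 = 0.50
  d_3 = (-0.25)·220 + (-0.35)·150 + (+0.75)·290 = 110.00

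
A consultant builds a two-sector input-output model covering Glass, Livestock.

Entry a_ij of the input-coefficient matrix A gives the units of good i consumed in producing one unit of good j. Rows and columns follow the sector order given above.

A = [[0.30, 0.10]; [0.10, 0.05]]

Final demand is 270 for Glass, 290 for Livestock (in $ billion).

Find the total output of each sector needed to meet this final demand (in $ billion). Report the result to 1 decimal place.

x_1 = 435.9, x_2 = 351.1

I − A =
  [   0.70    -0.10]
  [  -0.10     0.95]
det(I−A) = (0.70)(0.95) − (-0.10)(-0.10) = 0.6550
adj(I−A) = [[0.95, 0.10], [0.10, 0.70]]
(I − A)⁻¹ = adj(I−A) / det(I−A) ≈
  [   1.4504     0.1527]
  [   0.1527     1.0687]
x = (I − A)⁻¹ d = adj(I−A)·d / det(I−A), with det(I−A) = 0.6550:
  x_1 = (0.95·270 + 0.10·290) / 0.6550 = 285.50 / 0.6550 ≈ 435.9
  x_2 = (0.10·270 + 0.70·290) / 0.6550 = 230.00 / 0.6550 ≈ 351.1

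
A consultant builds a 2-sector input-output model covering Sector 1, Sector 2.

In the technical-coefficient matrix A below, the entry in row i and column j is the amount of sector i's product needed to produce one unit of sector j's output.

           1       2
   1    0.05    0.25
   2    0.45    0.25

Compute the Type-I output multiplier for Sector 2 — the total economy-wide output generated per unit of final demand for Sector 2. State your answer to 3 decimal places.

m_2 = 2.000

I − A =
  [   0.95    -0.25]
  [  -0.45     0.75]
det(I−A) = (0.95)(0.75) − (-0.25)(-0.45) = 0.6000
adj(I−A) = [[0.75, 0.25], [0.45, 0.95]]
(I − A)⁻¹ = adj(I−A) / det(I−A) ≈
  [   1.2500     0.4167]
  [   0.7500     1.5833]
The output multiplier for sector j is the column-j sum of the Leontief inverse (I − A)⁻¹ = adj(I−A) / det(I−A).
Column 2 of adj(I−A): (0.25, 0.95); det(I−A) = 0.6000.
m_2 = (0.25 + 0.95) / 0.6000 = 1.20 / 0.6000 = 2.000.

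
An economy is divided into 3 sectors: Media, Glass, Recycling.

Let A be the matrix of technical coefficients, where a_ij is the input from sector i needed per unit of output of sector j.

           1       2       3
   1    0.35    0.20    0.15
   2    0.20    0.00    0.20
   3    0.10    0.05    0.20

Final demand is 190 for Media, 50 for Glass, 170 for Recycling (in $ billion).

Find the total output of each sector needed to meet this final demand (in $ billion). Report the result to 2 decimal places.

x_1 = 413.83, x_2 = 187.96, x_3 = 275.98

I − A =
  [   0.65    -0.20    -0.15]
  [  -0.20     1.00    -0.20]
  [  -0.10    -0.05     0.80]
Cofactors of I−A, C_ij = (−1)^(i+j)·(minor ij) (rows/columns in the sector order above):
  C_11 = (1.00)(0.80) − (-0.20)(-0.05) = 0.7900
  C_12 = −[(-0.20)(0.80) − (-0.20)(-0.10)] = 0.1800
  C_13 = (-0.20)(-0.05) − (1.00)(-0.10) = 0.1100
  C_21 = −[(-0.20)(0.80) − (-0.15)(-0.05)] = 0.1675
  C_22 = (0.65)(0.80) − (-0.15)(-0.10) = 0.5050
  C_23 = −[(0.65)(-0.05) − (-0.20)(-0.10)] = 0.0525
  C_31 = (-0.20)(-0.20) − (-0.15)(1.00) = 0.1900
  C_32 = −[(0.65)(-0.20) − (-0.15)(-0.20)] = 0.1600
  C_33 = (0.65)(1.00) − (-0.20)(-0.20) = 0.6100
det(I−A) = Σ_j (I−A)_1j·C_1j = (0.65)(0.7900) + (-0.20)(0.1800) + (-0.15)(0.1100) = 0.4610
adj(I−A) = Cᵀ =
  [ 0.7900   0.1675   0.1900]
  [ 0.1800   0.5050   0.1600]
  [ 0.1100   0.0525   0.6100]
(I − A)⁻¹ = adj(I−A) / det(I−A) ≈
  [   1.7137     0.3633     0.4121]
  [   0.3905     1.0954     0.3471]
  [   0.2386     0.1139     1.3232]
x = (I − A)⁻¹ d = adj(I−A)·d / det(I−A), with det(I−A) = 0.4610:
  x_1 = (0.7900·190 + 0.1675·50 + 0.1900·170) / 0.4610 = 190.775 / 0.4610 ≈ 413.83
  x_2 = (0.1800·190 + 0.5050·50 + 0.1600·170) / 0.4610 = 86.65 / 0.4610 ≈ 187.96
  x_3 = (0.1100·190 + 0.0525·50 + 0.6100·170) / 0.4610 = 127.225 / 0.4610 ≈ 275.98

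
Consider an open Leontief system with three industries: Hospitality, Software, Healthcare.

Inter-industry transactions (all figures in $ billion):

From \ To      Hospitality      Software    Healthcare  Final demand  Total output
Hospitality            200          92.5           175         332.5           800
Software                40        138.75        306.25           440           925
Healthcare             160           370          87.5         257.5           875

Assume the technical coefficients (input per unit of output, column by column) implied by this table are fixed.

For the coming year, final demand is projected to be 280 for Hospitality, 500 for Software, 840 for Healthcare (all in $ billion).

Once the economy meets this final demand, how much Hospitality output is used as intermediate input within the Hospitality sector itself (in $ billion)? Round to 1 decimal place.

z_11 = 257.7

Technical coefficients a_ij = z_ij / X_j:
  a_11 = 200/800 = 0.25, a_21 = 40/800 = 0.05, a_31 = 160/800 = 0.20
  a_12 = 92.5/925 = 0.10, a_22 = 138.75/925 = 0.15, a_32 = 370/925 = 0.40
  a_13 = 175/875 = 0.20, a_23 = 306.25/875 = 0.35, a_33 = 87.5/875 = 0.10
I − A =
  [   0.75    -0.10    -0.20]
  [  -0.05     0.85    -0.35]
  [  -0.20    -0.40     0.90]
Cofactors of I−A, C_ij = (−1)^(i+j)·(minor ij) (rows/columns in the sector order above):
  C_11 = (0.85)(0.90) − (-0.35)(-0.40) = 0.6250
  C_12 = −[(-0.05)(0.90) − (-0.35)(-0.20)] = 0.1150
  C_13 = (-0.05)(-0.40) − (0.85)(-0.20) = 0.1900
  C_21 = −[(-0.10)(0.90) − (-0.20)(-0.40)] = 0.1700
  C_22 = (0.75)(0.90) − (-0.20)(-0.20) = 0.6350
  C_23 = −[(0.75)(-0.40) − (-0.10)(-0.20)] = 0.3200
  C_31 = (-0.10)(-0.35) − (-0.20)(0.85) = 0.2050
  C_32 = −[(0.75)(-0.35) − (-0.20)(-0.05)] = 0.2725
  C_33 = (0.75)(0.85) − (-0.10)(-0.05) = 0.6325
det(I−A) = Σ_j (I−A)_1j·C_1j = (0.75)(0.6250) + (-0.10)(0.1150) + (-0.20)(0.1900) = 0.41925
adj(I−A) = Cᵀ =
  [ 0.6250   0.1700   0.2050]
  [ 0.1150   0.6350   0.2725]
  [ 0.1900   0.3200   0.6325]
(I − A)⁻¹ = adj(I−A) / det(I−A) ≈
  [   1.4908     0.4055     0.4890]
  [   0.2743     1.5146     0.6500]
  [   0.4532     0.7633     1.5086]
First solve x = (I − A)⁻¹ d = adj(I−A)·d / det(I−A); in particular x_1 = (0.6250·280 + 0.1700·500 + 0.2050·840) / 0.41925 = 432.20 / 0.41925 ≈ 1030.888.
Intermediate flow from 1 to 1: z_11 = a_11 · x_1 = 0.25 × 432.20 / 0.41925 = 108.05 / 0.41925 ≈ 257.7.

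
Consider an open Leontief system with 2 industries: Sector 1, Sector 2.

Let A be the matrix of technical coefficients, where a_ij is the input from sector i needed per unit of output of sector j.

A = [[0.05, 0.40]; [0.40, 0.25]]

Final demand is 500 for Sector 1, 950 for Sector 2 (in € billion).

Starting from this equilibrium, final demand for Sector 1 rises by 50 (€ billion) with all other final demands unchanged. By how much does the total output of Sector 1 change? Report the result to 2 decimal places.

Δx_1 = 67.87

I − A =
  [   0.95    -0.40]
  [  -0.40     0.75]
det(I−A) = (0.95)(0.75) − (-0.40)(-0.40) = 0.5525
adj(I−A) = [[0.75, 0.40], [0.40, 0.95]]
(I − A)⁻¹ = adj(I−A) / det(I−A) ≈
  [   1.3575     0.7240]
  [   0.7240     1.7195]
Δx = (I − A)⁻¹ Δd with Δd having +50 in the Sector 1 component and 0 elsewhere.
So Δx_1 = L_11 · (+50), where L_11 = adj(I−A)_11 / det(I−A) = 0.75 / 0.5525.
Δx_1 = 0.75 × (+50) / 0.5525 = 37.50 / 0.5525 ≈ 67.87.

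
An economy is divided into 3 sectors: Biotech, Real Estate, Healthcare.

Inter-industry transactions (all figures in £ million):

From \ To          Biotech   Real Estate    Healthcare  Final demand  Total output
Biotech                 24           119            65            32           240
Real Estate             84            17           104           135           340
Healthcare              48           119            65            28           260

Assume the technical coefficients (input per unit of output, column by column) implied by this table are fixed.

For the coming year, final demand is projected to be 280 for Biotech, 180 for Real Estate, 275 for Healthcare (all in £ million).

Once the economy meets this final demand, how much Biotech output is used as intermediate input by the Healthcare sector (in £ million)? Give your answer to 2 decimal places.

z_BH = 282.30

Technical coefficients a_ij = z_ij / X_j:
  a_BB = 24/240 = 0.10, a_RB = 84/240 = 0.35, a_HB = 48/240 = 0.20
  a_BR = 119/340 = 0.35, a_RR = 17/340 = 0.05, a_HR = 119/340 = 0.35
  a_BH = 65/260 = 0.25, a_RH = 104/260 = 0.40, a_HH = 65/260 = 0.25
I − A =
  [   0.90    -0.35    -0.25]
  [  -0.35     0.95    -0.40]
  [  -0.20    -0.35     0.75]
Cofactors of I−A, C_ij = (−1)^(i+j)·(minor ij) (rows/columns in the sector order above):
  C_11 = (0.95)(0.75) − (-0.40)(-0.35) = 0.5725
  C_12 = −[(-0.35)(0.75) − (-0.40)(-0.20)] = 0.3425
  C_13 = (-0.35)(-0.35) − (0.95)(-0.20) = 0.3125
  C_21 = −[(-0.35)(0.75) − (-0.25)(-0.35)] = 0.3500
  C_22 = (0.90)(0.75) − (-0.25)(-0.20) = 0.6250
  C_23 = −[(0.90)(-0.35) − (-0.35)(-0.20)] = 0.3850
  C_31 = (-0.35)(-0.40) − (-0.25)(0.95) = 0.3775
  C_32 = −[(0.90)(-0.40) − (-0.25)(-0.35)] = 0.4475
  C_33 = (0.90)(0.95) − (-0.35)(-0.35) = 0.7325
det(I−A) = Σ_j (I−A)_1j·C_1j = (0.90)(0.5725) + (-0.35)(0.3425) + (-0.25)(0.3125) = 0.31725
adj(I−A) = Cᵀ =
  [ 0.5725   0.3500   0.3775]
  [ 0.3425   0.6250   0.4475]
  [ 0.3125   0.3850   0.7325]
(I − A)⁻¹ = adj(I−A) / det(I−A) ≈
  [   1.8046     1.1032     1.1899]
  [   1.0796     1.9701     1.4106]
  [   0.9850     1.2136     2.3089]
First solve x = (I − A)⁻¹ d = adj(I−A)·d / det(I−A); in particular x_H = (0.3125·280 + 0.3850·180 + 0.7325·275) / 0.31725 = 358.2375 / 0.31725 ≈ 1129.1962.
Intermediate flow from B to H: z_BH = a_BH · x_H = 0.25 × 358.2375 / 0.31725 = 89.559375 / 0.31725 ≈ 282.30.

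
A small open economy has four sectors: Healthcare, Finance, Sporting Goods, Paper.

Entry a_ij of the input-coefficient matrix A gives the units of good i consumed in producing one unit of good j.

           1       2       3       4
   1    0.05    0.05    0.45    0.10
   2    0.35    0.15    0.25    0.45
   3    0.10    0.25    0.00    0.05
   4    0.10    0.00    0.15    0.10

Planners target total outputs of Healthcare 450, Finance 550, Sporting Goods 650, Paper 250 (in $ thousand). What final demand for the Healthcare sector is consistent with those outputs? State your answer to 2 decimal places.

d_1 = 82.50

I − A =
  [   0.95    -0.05    -0.45    -0.10]
  [  -0.35     0.85    -0.25    -0.45]
  [  -0.10    -0.25     1.00    -0.05]
  [  -0.10     0.00    -0.15     0.90]
d = (I − A) x:
  d_1 = (+0.95)·450 + (-0.05)·550 + (-0.45)·650 + (-0.10)·250 = 82.50
  d_2 = (-0.35)·450 + (+0.85)·550 + (-0.25)·650 + (-0.45)·250 = 35.00
  d_3 = (-0.10)·450 + (-0.25)·550 + (+1.00)·650 + (-0.05)·250 = 455.00
  d_4 = (-0.10)·450 + (+0.00)·550 + (-0.15)·650 + (+0.90)·250 = 82.50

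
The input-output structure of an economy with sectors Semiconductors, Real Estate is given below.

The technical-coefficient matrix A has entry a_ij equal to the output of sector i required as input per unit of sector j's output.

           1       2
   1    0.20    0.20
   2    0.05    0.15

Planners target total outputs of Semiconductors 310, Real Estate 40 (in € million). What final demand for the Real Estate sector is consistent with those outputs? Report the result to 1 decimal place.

d_2 = 18.5

I − A =
  [   0.80    -0.20]
  [  -0.05     0.85]
d = (I − A) x:
  d_1 = (+0.80)·310 + (-0.20)·40 = 240.0
  d_2 = (-0.05)·310 + (+0.85)·40 = 18.5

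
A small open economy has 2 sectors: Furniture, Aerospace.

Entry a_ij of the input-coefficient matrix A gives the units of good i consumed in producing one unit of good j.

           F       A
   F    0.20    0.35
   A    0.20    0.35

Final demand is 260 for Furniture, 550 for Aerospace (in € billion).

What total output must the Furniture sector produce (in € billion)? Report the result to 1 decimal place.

I − A =
  [   0.80    -0.35]
  [  -0.20     0.65]
det(I−A) = (0.80)(0.65) − (-0.35)(-0.20) = 0.4500
adj(I−A) = [[0.65, 0.35], [0.20, 0.80]]
(I − A)⁻¹ = adj(I−A) / det(I−A) ≈
  [   1.4444     0.7778]
  [   0.4444     1.7778]
x = (I − A)⁻¹ d = adj(I−A)·d / det(I−A), with det(I−A) = 0.4500:
  x_F = (0.65·260 + 0.35·550) / 0.4500 = 361.50 / 0.4500 ≈ 803.3
  x_A = (0.20·260 + 0.80·550) / 0.4500 = 492.00 / 0.4500 ≈ 1093.3

x_F = 803.3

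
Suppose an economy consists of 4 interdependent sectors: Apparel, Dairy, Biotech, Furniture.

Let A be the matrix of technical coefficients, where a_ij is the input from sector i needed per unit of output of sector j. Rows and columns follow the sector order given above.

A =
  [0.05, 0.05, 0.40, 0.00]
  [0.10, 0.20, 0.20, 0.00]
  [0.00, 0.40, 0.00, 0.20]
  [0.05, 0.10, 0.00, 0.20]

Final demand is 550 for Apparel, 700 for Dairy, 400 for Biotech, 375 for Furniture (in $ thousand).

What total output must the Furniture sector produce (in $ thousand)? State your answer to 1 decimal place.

I − A =
  [   0.95    -0.05    -0.40     0.00]
  [  -0.10     0.80    -0.20     0.00]
  [   0.00    -0.40     1.00    -0.20]
  [  -0.05    -0.10     0.00     0.80]
Compute the cofactors C_ij = (−1)^(i+j)·(3×3 minor ij) of I−A; the adjugate is their transpose:
adj(I−A) = Cᵀ =
  [ 0.5720   0.1760   0.2640   0.0660]
  [ 0.0820   0.7560   0.1840   0.0460]
  [ 0.0420   0.3235   0.6040   0.1510]
  [ 0.0460   0.1055   0.0395   0.6630]
det(I−A) = Σ_j (I−A)_1j·C_1j = (0.95)(0.5720) + (-0.05)(0.0820) + (-0.40)(0.0420) + (0.00)(0.0460) = 0.5225
(I − A)⁻¹ = adj(I−A) / det(I−A) ≈
  [   1.0947     0.3368     0.5053     0.1263]
  [   0.1569     1.4469     0.3522     0.0880]
  [   0.0804     0.6191     1.1560     0.2890]
  [   0.0880     0.2019     0.0756     1.2689]
x = (I − A)⁻¹ d = adj(I−A)·d / det(I−A), with det(I−A) = 0.5225:
  x_1 = (0.5720·550 + 0.1760·700 + 0.2640·400 + 0.0660·375) / 0.5225 = 568.15 / 0.5225 ≈ 1087.4
  x_2 = (0.0820·550 + 0.7560·700 + 0.1840·400 + 0.0460·375) / 0.5225 = 665.15 / 0.5225 ≈ 1273.0
  x_3 = (0.0420·550 + 0.3235·700 + 0.6040·400 + 0.1510·375) / 0.5225 = 547.775 / 0.5225 ≈ 1048.4
  x_4 = (0.0460·550 + 0.1055·700 + 0.0395·400 + 0.6630·375) / 0.5225 = 363.575 / 0.5225 ≈ 695.8

x_4 = 695.8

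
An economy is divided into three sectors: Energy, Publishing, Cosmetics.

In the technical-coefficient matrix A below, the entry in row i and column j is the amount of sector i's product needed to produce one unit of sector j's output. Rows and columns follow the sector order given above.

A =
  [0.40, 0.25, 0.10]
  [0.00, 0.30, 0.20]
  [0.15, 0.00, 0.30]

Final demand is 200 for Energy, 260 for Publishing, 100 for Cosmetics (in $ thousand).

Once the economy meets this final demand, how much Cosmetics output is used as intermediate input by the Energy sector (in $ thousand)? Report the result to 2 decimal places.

I − A =
  [   0.60    -0.25    -0.10]
  [   0.00     0.70    -0.20]
  [  -0.15     0.00     0.70]
Cofactors of I−A, C_ij = (−1)^(i+j)·(minor ij) (rows/columns in the sector order above):
  C_11 = (0.70)(0.70) − (-0.20)(0.00) = 0.4900
  C_12 = −[(0.00)(0.70) − (-0.20)(-0.15)] = 0.0300
  C_13 = (0.00)(0.00) − (0.70)(-0.15) = 0.1050
  C_21 = −[(-0.25)(0.70) − (-0.10)(0.00)] = 0.1750
  C_22 = (0.60)(0.70) − (-0.10)(-0.15) = 0.4050
  C_23 = −[(0.60)(0.00) − (-0.25)(-0.15)] = 0.0375
  C_31 = (-0.25)(-0.20) − (-0.10)(0.70) = 0.1200
  C_32 = −[(0.60)(-0.20) − (-0.10)(0.00)] = 0.1200
  C_33 = (0.60)(0.70) − (-0.25)(0.00) = 0.4200
det(I−A) = Σ_j (I−A)_1j·C_1j = (0.60)(0.4900) + (-0.25)(0.0300) + (-0.10)(0.1050) = 0.2760
adj(I−A) = Cᵀ =
  [ 0.4900   0.1750   0.1200]
  [ 0.0300   0.4050   0.1200]
  [ 0.1050   0.0375   0.4200]
(I − A)⁻¹ = adj(I−A) / det(I−A) ≈
  [   1.7754     0.6341     0.4348]
  [   0.1087     1.4674     0.4348]
  [   0.3804     0.1359     1.5217]
First solve x = (I − A)⁻¹ d = adj(I−A)·d / det(I−A); in particular x_1 = (0.4900·200 + 0.1750·260 + 0.1200·100) / 0.2760 = 155.50 / 0.2760 ≈ 563.4058.
Intermediate flow from 3 to 1: z_31 = a_31 · x_1 = 0.15 × 155.50 / 0.2760 = 23.325 / 0.2760 ≈ 84.51.

z_31 = 84.51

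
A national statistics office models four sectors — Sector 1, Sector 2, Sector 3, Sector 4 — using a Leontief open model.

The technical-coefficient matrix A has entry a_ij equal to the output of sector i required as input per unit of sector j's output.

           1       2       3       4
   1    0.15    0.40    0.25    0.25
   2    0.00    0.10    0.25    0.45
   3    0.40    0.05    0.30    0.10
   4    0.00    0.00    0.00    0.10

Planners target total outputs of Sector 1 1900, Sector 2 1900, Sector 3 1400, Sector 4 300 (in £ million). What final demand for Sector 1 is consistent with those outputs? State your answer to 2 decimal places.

I − A =
  [   0.85    -0.40    -0.25    -0.25]
  [   0.00     0.90    -0.25    -0.45]
  [  -0.40    -0.05     0.70    -0.10]
  [   0.00     0.00     0.00     0.90]
d = (I − A) x:
  d_1 = (+0.85)·1900 + (-0.40)·1900 + (-0.25)·1400 + (-0.25)·300 = 430.00
  d_2 = (+0.00)·1900 + (+0.90)·1900 + (-0.25)·1400 + (-0.45)·300 = 1225.00
  d_3 = (-0.40)·1900 + (-0.05)·1900 + (+0.70)·1400 + (-0.10)·300 = 95.00
  d_4 = (+0.00)·1900 + (+0.00)·1900 + (+0.00)·1400 + (+0.90)·300 = 270.00

d_1 = 430.00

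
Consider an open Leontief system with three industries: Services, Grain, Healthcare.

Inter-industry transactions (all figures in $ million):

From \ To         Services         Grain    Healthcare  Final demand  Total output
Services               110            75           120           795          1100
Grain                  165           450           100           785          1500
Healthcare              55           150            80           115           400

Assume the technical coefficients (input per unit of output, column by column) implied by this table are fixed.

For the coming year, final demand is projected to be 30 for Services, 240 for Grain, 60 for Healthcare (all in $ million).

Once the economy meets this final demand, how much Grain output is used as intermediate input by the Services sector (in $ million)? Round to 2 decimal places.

z_21 = 15.07

Technical coefficients a_ij = z_ij / X_j:
  a_11 = 110/1100 = 0.10, a_21 = 165/1100 = 0.15, a_31 = 55/1100 = 0.05
  a_12 = 75/1500 = 0.05, a_22 = 450/1500 = 0.30, a_32 = 150/1500 = 0.10
  a_13 = 120/400 = 0.30, a_23 = 100/400 = 0.25, a_33 = 80/400 = 0.20
I − A =
  [   0.90    -0.05    -0.30]
  [  -0.15     0.70    -0.25]
  [  -0.05    -0.10     0.80]
Cofactors of I−A, C_ij = (−1)^(i+j)·(minor ij) (rows/columns in the sector order above):
  C_11 = (0.70)(0.80) − (-0.25)(-0.10) = 0.5350
  C_12 = −[(-0.15)(0.80) − (-0.25)(-0.05)] = 0.1325
  C_13 = (-0.15)(-0.10) − (0.70)(-0.05) = 0.0500
  C_21 = −[(-0.05)(0.80) − (-0.30)(-0.10)] = 0.0700
  C_22 = (0.90)(0.80) − (-0.30)(-0.05) = 0.7050
  C_23 = −[(0.90)(-0.10) − (-0.05)(-0.05)] = 0.0925
  C_31 = (-0.05)(-0.25) − (-0.30)(0.70) = 0.2225
  C_32 = −[(0.90)(-0.25) − (-0.30)(-0.15)] = 0.2700
  C_33 = (0.90)(0.70) − (-0.05)(-0.15) = 0.6225
det(I−A) = Σ_j (I−A)_1j·C_1j = (0.90)(0.5350) + (-0.05)(0.1325) + (-0.30)(0.0500) = 0.459875
adj(I−A) = Cᵀ =
  [ 0.5350   0.0700   0.2225]
  [ 0.1325   0.7050   0.2700]
  [ 0.0500   0.0925   0.6225]
(I − A)⁻¹ = adj(I−A) / det(I−A) ≈
  [   1.1634     0.1522     0.4838]
  [   0.2881     1.5330     0.5871]
  [   0.1087     0.2011     1.3536]
First solve x = (I − A)⁻¹ d = adj(I−A)·d / det(I−A); in particular x_1 = (0.5350·30 + 0.0700·240 + 0.2225·60) / 0.459875 = 46.20 / 0.459875 ≈ 100.4621.
Intermediate flow from 2 to 1: z_21 = a_21 · x_1 = 0.15 × 46.20 / 0.459875 = 6.93 / 0.459875 ≈ 15.07.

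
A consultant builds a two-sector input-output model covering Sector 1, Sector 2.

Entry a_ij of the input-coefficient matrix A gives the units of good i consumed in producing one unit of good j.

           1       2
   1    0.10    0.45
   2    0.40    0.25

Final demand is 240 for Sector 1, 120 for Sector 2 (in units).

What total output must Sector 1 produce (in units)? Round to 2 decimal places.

I − A =
  [   0.90    -0.45]
  [  -0.40     0.75]
det(I−A) = (0.90)(0.75) − (-0.45)(-0.40) = 0.4950
adj(I−A) = [[0.75, 0.45], [0.40, 0.90]]
(I − A)⁻¹ = adj(I−A) / det(I−A) ≈
  [   1.5152     0.9091]
  [   0.8081     1.8182]
x = (I − A)⁻¹ d = adj(I−A)·d / det(I−A), with det(I−A) = 0.4950:
  x_1 = (0.75·240 + 0.45·120) / 0.4950 = 234.00 / 0.4950 ≈ 472.73
  x_2 = (0.40·240 + 0.90·120) / 0.4950 = 204.00 / 0.4950 ≈ 412.12

x_1 = 472.73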